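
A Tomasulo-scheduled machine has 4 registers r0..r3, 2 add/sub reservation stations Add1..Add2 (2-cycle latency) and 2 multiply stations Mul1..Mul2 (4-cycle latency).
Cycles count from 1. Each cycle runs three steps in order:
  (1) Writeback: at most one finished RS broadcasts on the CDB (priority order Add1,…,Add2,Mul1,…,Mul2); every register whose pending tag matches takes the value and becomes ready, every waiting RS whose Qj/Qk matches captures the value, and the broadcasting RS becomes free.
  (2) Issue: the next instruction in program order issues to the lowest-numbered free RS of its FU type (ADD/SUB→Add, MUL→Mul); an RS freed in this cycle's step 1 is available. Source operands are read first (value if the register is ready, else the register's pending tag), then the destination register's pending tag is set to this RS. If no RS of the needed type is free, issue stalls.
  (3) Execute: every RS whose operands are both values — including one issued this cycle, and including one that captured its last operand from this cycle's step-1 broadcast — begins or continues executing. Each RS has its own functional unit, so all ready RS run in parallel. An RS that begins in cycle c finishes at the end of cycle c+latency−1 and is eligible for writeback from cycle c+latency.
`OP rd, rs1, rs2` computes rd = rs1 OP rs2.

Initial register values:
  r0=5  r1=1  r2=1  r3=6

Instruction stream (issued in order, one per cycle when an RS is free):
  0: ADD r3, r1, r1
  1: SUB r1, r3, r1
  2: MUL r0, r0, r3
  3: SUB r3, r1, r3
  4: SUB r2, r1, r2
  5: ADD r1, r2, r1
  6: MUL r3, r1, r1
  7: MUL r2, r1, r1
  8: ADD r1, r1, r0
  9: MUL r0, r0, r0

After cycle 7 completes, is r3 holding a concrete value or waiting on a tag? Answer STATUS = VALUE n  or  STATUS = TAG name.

c1: issue ADD r3<-Add1 | r0:5,r1:1,r2:1,r3:Add1
c2: issue SUB r1<-Add2 | r0:5,r1:Add2,r2:1,r3:Add1
c3: CDB Add1=2; issue MUL r0<-Mul1 | r0:Mul1,r1:Add2,r2:1,r3:2
c4: issue SUB r3<-Add1 | r0:Mul1,r1:Add2,r2:1,r3:Add1
c5: CDB Add2=1; issue SUB r2<-Add2 | r0:Mul1,r1:1,r2:Add2,r3:Add1
c6: stall | r0:Mul1,r1:1,r2:Add2,r3:Add1
c7: CDB Add1=-1; issue ADD r1<-Add1 | r0:Mul1,r1:Add1,r2:Add2,r3:-1

STATUS = VALUE -1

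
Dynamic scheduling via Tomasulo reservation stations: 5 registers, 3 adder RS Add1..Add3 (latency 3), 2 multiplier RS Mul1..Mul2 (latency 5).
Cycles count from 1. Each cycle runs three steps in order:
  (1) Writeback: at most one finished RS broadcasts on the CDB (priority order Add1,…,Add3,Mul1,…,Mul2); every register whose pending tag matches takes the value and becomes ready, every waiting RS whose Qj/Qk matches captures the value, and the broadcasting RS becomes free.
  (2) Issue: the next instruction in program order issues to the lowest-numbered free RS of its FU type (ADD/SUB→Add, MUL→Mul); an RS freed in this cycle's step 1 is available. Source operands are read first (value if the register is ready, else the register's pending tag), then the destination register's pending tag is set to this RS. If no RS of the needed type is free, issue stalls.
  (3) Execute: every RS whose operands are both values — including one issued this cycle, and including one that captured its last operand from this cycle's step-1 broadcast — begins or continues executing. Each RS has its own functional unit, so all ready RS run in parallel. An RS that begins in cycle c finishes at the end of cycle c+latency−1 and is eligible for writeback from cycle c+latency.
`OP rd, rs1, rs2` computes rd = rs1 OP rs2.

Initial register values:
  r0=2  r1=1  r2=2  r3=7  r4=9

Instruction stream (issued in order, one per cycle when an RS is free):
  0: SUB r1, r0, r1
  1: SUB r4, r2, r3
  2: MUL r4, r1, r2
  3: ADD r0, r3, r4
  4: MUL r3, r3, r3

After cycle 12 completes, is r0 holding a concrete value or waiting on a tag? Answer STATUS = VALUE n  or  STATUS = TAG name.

c1: issue SUB r1<-Add1 | r0:2,r1:Add1,r2:2,r3:7,r4:9
c2: issue SUB r4<-Add2 | r0:2,r1:Add1,r2:2,r3:7,r4:Add2
c3: issue MUL r4<-Mul1 | r0:2,r1:Add1,r2:2,r3:7,r4:Mul1
c4: CDB Add1=1; issue ADD r0<-Add1 | r0:Add1,r1:1,r2:2,r3:7,r4:Mul1
c5: CDB Add2=-5; issue MUL r3<-Mul2 | r0:Add1,r1:1,r2:2,r3:Mul2,r4:Mul1
c6: - | r0:Add1,r1:1,r2:2,r3:Mul2,r4:Mul1
c7: - | r0:Add1,r1:1,r2:2,r3:Mul2,r4:Mul1
c8: - | r0:Add1,r1:1,r2:2,r3:Mul2,r4:Mul1
c9: CDB Mul1=2 | r0:Add1,r1:1,r2:2,r3:Mul2,r4:2
c10: CDB Mul2=49 | r0:Add1,r1:1,r2:2,r3:49,r4:2
c11: - | r0:Add1,r1:1,r2:2,r3:49,r4:2
c12: CDB Add1=9 | r0:9,r1:1,r2:2,r3:49,r4:2

STATUS = VALUE 9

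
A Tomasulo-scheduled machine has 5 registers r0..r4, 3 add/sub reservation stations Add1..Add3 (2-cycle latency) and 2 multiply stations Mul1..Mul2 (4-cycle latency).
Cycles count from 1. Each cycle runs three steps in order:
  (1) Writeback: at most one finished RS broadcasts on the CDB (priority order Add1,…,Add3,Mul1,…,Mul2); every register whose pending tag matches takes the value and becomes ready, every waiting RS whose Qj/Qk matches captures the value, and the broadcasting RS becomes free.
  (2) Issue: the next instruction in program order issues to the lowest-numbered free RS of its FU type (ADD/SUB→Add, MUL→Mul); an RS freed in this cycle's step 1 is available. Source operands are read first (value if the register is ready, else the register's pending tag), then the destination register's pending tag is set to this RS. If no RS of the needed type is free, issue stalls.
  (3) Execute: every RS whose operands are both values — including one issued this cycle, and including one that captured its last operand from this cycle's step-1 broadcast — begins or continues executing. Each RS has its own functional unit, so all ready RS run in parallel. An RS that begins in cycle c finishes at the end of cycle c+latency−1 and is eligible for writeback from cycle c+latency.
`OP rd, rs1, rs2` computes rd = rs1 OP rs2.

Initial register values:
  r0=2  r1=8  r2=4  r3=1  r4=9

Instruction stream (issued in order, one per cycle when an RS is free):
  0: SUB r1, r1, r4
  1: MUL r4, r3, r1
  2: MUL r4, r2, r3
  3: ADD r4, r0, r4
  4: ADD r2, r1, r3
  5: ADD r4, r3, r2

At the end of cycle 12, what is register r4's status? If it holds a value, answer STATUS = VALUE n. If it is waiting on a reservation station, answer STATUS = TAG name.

STATUS = VALUE 1

cycle 1: issue SUB r1<-Add1 // r0:2,r1:Add1,r2:4,r3:1,r4:9
cycle 2: issue MUL r4<-Mul1 // r0:2,r1:Add1,r2:4,r3:1,r4:Mul1
cycle 3: CDB Add1=-1; issue MUL r4<-Mul2 // r0:2,r1:-1,r2:4,r3:1,r4:Mul2
cycle 4: issue ADD r4<-Add1 // r0:2,r1:-1,r2:4,r3:1,r4:Add1
cycle 5: issue ADD r2<-Add2 // r0:2,r1:-1,r2:Add2,r3:1,r4:Add1
cycle 6: issue ADD r4<-Add3 // r0:2,r1:-1,r2:Add2,r3:1,r4:Add3
cycle 7: CDB Add2=0 // r0:2,r1:-1,r2:0,r3:1,r4:Add3
cycle 8: CDB Mul1=-1 // r0:2,r1:-1,r2:0,r3:1,r4:Add3
cycle 9: CDB Add3=1 // r0:2,r1:-1,r2:0,r3:1,r4:1
cycle 10: CDB Mul2=4 // r0:2,r1:-1,r2:0,r3:1,r4:1
cycle 11: - // r0:2,r1:-1,r2:0,r3:1,r4:1
cycle 12: CDB Add1=6 // r0:2,r1:-1,r2:0,r3:1,r4:1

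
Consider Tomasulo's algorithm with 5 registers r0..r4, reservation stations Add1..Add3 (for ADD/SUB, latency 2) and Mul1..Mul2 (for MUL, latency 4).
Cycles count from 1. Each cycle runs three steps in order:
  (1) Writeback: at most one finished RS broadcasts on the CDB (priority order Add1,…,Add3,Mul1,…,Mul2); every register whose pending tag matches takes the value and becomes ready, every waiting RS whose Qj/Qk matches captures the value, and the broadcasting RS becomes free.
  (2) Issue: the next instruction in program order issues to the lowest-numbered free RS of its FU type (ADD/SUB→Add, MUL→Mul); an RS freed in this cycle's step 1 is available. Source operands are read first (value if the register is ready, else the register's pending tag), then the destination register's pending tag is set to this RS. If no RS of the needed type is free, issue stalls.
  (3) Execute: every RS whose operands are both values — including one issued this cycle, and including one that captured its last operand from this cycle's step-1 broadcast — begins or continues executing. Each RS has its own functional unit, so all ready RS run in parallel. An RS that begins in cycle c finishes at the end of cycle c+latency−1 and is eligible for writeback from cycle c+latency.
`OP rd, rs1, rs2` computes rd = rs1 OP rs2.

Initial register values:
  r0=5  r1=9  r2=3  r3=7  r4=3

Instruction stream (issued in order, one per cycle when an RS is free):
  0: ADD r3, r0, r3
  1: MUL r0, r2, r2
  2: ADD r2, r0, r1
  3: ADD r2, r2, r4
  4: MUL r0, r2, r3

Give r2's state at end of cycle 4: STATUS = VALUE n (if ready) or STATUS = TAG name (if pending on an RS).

c1: issue ADD r3<-Add1 | r0:5,r1:9,r2:3,r3:Add1,r4:3
c2: issue MUL r0<-Mul1 | r0:Mul1,r1:9,r2:3,r3:Add1,r4:3
c3: CDB Add1=12; issue ADD r2<-Add1 | r0:Mul1,r1:9,r2:Add1,r3:12,r4:3
c4: issue ADD r2<-Add2 | r0:Mul1,r1:9,r2:Add2,r3:12,r4:3

STATUS = TAG Add2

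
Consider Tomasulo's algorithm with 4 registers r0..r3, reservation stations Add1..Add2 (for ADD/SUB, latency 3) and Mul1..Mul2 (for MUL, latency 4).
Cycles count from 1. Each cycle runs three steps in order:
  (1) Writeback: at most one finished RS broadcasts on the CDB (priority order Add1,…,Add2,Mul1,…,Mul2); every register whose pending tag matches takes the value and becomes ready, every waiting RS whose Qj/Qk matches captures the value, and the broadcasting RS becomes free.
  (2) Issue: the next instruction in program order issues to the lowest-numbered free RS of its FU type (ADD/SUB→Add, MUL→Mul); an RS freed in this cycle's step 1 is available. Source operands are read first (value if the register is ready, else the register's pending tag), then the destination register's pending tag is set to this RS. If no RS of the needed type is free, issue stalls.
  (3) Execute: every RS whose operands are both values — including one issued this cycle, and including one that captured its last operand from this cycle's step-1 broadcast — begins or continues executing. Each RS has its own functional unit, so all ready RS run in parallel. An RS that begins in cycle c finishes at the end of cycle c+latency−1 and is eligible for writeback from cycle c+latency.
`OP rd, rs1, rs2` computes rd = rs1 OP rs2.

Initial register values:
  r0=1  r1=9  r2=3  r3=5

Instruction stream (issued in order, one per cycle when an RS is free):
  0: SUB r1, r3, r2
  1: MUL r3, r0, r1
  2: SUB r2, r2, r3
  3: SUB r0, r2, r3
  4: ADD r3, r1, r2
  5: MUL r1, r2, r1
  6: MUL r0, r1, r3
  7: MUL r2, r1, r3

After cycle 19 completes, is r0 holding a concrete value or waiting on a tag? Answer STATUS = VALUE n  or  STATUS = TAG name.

c1: issue SUB r1<-Add1 | r0:1,r1:Add1,r2:3,r3:5
c2: issue MUL r3<-Mul1 | r0:1,r1:Add1,r2:3,r3:Mul1
c3: issue SUB r2<-Add2 | r0:1,r1:Add1,r2:Add2,r3:Mul1
c4: CDB Add1=2; issue SUB r0<-Add1 | r0:Add1,r1:2,r2:Add2,r3:Mul1
c5: stall | r0:Add1,r1:2,r2:Add2,r3:Mul1
c6: stall | r0:Add1,r1:2,r2:Add2,r3:Mul1
c7: stall | r0:Add1,r1:2,r2:Add2,r3:Mul1
c8: CDB Mul1=2; stall | r0:Add1,r1:2,r2:Add2,r3:2
c9: stall | r0:Add1,r1:2,r2:Add2,r3:2
c10: stall | r0:Add1,r1:2,r2:Add2,r3:2
c11: CDB Add2=1; issue ADD r3<-Add2 | r0:Add1,r1:2,r2:1,r3:Add2
c12: issue MUL r1<-Mul1 | r0:Add1,r1:Mul1,r2:1,r3:Add2
c13: issue MUL r0<-Mul2 | r0:Mul2,r1:Mul1,r2:1,r3:Add2
c14: CDB Add1=-1; stall | r0:Mul2,r1:Mul1,r2:1,r3:Add2
c15: CDB Add2=3; stall | r0:Mul2,r1:Mul1,r2:1,r3:3
c16: CDB Mul1=2; issue MUL r2<-Mul1 | r0:Mul2,r1:2,r2:Mul1,r3:3
c17: - | r0:Mul2,r1:2,r2:Mul1,r3:3
c18: - | r0:Mul2,r1:2,r2:Mul1,r3:3
c19: - | r0:Mul2,r1:2,r2:Mul1,r3:3

STATUS = TAG Mul2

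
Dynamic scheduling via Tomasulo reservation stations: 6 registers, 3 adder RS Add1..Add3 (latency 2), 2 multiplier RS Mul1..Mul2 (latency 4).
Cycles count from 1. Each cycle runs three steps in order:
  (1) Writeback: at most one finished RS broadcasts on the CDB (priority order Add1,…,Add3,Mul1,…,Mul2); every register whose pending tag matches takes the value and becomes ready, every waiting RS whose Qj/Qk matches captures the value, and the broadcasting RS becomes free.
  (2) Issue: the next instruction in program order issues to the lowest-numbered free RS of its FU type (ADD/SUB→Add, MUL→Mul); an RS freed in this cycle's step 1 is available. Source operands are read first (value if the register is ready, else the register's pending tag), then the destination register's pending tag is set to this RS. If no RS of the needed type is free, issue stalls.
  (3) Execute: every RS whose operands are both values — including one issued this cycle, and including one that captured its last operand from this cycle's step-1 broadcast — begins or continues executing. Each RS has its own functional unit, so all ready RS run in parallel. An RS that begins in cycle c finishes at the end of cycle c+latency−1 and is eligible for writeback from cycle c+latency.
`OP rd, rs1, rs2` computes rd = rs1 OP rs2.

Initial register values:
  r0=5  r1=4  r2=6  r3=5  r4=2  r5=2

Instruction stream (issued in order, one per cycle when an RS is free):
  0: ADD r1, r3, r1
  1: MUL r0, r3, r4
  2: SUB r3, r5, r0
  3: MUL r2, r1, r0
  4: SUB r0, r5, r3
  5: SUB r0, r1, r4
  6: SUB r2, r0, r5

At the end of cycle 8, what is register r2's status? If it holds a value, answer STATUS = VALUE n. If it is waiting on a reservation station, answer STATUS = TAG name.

  c1: issue ADD r1<-Add1  regs: r0:5,r1:Add1,r2:6,r3:5,r4:2,r5:2
  c2: issue MUL r0<-Mul1  regs: r0:Mul1,r1:Add1,r2:6,r3:5,r4:2,r5:2
  c3: CDB Add1=9; issue SUB r3<-Add1  regs: r0:Mul1,r1:9,r2:6,r3:Add1,r4:2,r5:2
  c4: issue MUL r2<-Mul2  regs: r0:Mul1,r1:9,r2:Mul2,r3:Add1,r4:2,r5:2
  c5: issue SUB r0<-Add2  regs: r0:Add2,r1:9,r2:Mul2,r3:Add1,r4:2,r5:2
  c6: CDB Mul1=10; issue SUB r0<-Add3  regs: r0:Add3,r1:9,r2:Mul2,r3:Add1,r4:2,r5:2
  c7: stall  regs: r0:Add3,r1:9,r2:Mul2,r3:Add1,r4:2,r5:2
  c8: CDB Add1=-8; issue SUB r2<-Add1  regs: r0:Add3,r1:9,r2:Add1,r3:-8,r4:2,r5:2

STATUS = TAG Add1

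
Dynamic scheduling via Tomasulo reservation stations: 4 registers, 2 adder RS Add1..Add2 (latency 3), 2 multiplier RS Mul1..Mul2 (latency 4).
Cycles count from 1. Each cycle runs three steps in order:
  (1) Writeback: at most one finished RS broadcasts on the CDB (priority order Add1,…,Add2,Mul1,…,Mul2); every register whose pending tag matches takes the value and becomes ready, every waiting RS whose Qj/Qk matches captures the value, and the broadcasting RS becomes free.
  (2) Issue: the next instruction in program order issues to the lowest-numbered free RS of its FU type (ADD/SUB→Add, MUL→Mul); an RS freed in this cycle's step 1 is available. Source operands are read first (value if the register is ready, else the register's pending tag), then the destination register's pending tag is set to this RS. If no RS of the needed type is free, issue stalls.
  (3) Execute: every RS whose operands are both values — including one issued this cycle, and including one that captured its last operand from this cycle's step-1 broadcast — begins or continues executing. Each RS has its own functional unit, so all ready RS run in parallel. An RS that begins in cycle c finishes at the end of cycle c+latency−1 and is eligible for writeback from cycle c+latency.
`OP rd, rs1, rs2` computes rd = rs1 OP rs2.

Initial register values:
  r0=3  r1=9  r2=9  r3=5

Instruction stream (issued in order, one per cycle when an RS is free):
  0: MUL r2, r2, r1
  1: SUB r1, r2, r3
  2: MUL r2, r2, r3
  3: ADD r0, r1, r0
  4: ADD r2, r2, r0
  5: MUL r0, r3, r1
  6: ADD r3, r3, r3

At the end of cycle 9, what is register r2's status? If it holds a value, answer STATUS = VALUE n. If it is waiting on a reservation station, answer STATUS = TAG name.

STATUS = TAG Add1

cycle 1: issue MUL r2<-Mul1 // r0:3,r1:9,r2:Mul1,r3:5
cycle 2: issue SUB r1<-Add1 // r0:3,r1:Add1,r2:Mul1,r3:5
cycle 3: issue MUL r2<-Mul2 // r0:3,r1:Add1,r2:Mul2,r3:5
cycle 4: issue ADD r0<-Add2 // r0:Add2,r1:Add1,r2:Mul2,r3:5
cycle 5: CDB Mul1=81; stall // r0:Add2,r1:Add1,r2:Mul2,r3:5
cycle 6: stall // r0:Add2,r1:Add1,r2:Mul2,r3:5
cycle 7: stall // r0:Add2,r1:Add1,r2:Mul2,r3:5
cycle 8: CDB Add1=76; issue ADD r2<-Add1 // r0:Add2,r1:76,r2:Add1,r3:5
cycle 9: CDB Mul2=405; issue MUL r0<-Mul1 // r0:Mul1,r1:76,r2:Add1,r3:5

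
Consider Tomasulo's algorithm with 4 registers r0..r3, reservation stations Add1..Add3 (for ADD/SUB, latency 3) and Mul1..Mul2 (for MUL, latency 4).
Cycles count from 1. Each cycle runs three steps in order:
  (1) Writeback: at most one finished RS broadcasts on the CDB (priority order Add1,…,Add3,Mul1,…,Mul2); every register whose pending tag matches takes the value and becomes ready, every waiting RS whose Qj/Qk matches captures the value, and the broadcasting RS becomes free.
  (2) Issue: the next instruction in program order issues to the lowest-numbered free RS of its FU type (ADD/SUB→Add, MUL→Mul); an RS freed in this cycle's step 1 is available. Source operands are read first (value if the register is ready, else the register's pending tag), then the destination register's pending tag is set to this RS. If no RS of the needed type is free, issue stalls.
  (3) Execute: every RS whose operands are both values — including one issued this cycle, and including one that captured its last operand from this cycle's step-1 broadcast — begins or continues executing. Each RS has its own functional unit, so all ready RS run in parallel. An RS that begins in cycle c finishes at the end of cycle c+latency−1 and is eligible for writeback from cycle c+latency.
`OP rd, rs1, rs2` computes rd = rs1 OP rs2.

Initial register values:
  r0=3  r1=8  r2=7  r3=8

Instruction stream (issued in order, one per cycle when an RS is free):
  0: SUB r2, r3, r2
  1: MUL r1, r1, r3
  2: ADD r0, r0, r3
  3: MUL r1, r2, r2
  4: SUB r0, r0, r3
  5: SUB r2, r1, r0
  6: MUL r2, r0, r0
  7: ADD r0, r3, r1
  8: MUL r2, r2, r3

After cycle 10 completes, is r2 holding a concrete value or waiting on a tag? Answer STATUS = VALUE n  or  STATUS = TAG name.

cycle 1: issue SUB r2<-Add1 // r0:3,r1:8,r2:Add1,r3:8
cycle 2: issue MUL r1<-Mul1 // r0:3,r1:Mul1,r2:Add1,r3:8
cycle 3: issue ADD r0<-Add2 // r0:Add2,r1:Mul1,r2:Add1,r3:8
cycle 4: CDB Add1=1; issue MUL r1<-Mul2 // r0:Add2,r1:Mul2,r2:1,r3:8
cycle 5: issue SUB r0<-Add1 // r0:Add1,r1:Mul2,r2:1,r3:8
cycle 6: CDB Add2=11; issue SUB r2<-Add2 // r0:Add1,r1:Mul2,r2:Add2,r3:8
cycle 7: CDB Mul1=64; issue MUL r2<-Mul1 // r0:Add1,r1:Mul2,r2:Mul1,r3:8
cycle 8: CDB Mul2=1; issue ADD r0<-Add3 // r0:Add3,r1:1,r2:Mul1,r3:8
cycle 9: CDB Add1=3; issue MUL r2<-Mul2 // r0:Add3,r1:1,r2:Mul2,r3:8
cycle 10: - // r0:Add3,r1:1,r2:Mul2,r3:8

STATUS = TAG Mul2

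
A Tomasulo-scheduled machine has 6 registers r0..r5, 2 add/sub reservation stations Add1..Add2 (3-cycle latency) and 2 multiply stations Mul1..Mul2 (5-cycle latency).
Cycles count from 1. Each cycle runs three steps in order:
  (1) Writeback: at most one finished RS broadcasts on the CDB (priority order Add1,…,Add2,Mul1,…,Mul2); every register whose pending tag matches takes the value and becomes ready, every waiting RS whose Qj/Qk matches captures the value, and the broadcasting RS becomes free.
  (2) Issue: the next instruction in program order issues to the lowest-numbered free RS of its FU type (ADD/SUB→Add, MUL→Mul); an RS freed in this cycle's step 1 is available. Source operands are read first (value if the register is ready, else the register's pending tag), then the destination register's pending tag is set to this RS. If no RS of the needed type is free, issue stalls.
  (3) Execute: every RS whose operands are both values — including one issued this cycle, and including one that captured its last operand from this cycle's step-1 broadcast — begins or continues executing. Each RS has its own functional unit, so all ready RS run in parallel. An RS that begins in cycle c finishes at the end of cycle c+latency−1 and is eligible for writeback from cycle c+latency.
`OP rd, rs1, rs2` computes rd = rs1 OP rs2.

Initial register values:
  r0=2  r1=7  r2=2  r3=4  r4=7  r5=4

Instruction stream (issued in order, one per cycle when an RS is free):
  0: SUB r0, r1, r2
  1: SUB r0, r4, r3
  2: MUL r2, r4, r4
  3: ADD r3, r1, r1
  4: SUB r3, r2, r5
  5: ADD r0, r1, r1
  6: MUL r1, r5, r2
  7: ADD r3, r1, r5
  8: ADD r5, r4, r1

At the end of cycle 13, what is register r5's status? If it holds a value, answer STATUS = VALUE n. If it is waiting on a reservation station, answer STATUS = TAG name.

  c1: issue SUB r0<-Add1  regs: r0:Add1,r1:7,r2:2,r3:4,r4:7,r5:4
  c2: issue SUB r0<-Add2  regs: r0:Add2,r1:7,r2:2,r3:4,r4:7,r5:4
  c3: issue MUL r2<-Mul1  regs: r0:Add2,r1:7,r2:Mul1,r3:4,r4:7,r5:4
  c4: CDB Add1=5; issue ADD r3<-Add1  regs: r0:Add2,r1:7,r2:Mul1,r3:Add1,r4:7,r5:4
  c5: CDB Add2=3; issue SUB r3<-Add2  regs: r0:3,r1:7,r2:Mul1,r3:Add2,r4:7,r5:4
  c6: stall  regs: r0:3,r1:7,r2:Mul1,r3:Add2,r4:7,r5:4
  c7: CDB Add1=14; issue ADD r0<-Add1  regs: r0:Add1,r1:7,r2:Mul1,r3:Add2,r4:7,r5:4
  c8: CDB Mul1=49; issue MUL r1<-Mul1  regs: r0:Add1,r1:Mul1,r2:49,r3:Add2,r4:7,r5:4
  c9: stall  regs: r0:Add1,r1:Mul1,r2:49,r3:Add2,r4:7,r5:4
  c10: CDB Add1=14; issue ADD r3<-Add1  regs: r0:14,r1:Mul1,r2:49,r3:Add1,r4:7,r5:4
  c11: CDB Add2=45; issue ADD r5<-Add2  regs: r0:14,r1:Mul1,r2:49,r3:Add1,r4:7,r5:Add2
  c12: -  regs: r0:14,r1:Mul1,r2:49,r3:Add1,r4:7,r5:Add2
  c13: CDB Mul1=196  regs: r0:14,r1:196,r2:49,r3:Add1,r4:7,r5:Add2

STATUS = TAG Add2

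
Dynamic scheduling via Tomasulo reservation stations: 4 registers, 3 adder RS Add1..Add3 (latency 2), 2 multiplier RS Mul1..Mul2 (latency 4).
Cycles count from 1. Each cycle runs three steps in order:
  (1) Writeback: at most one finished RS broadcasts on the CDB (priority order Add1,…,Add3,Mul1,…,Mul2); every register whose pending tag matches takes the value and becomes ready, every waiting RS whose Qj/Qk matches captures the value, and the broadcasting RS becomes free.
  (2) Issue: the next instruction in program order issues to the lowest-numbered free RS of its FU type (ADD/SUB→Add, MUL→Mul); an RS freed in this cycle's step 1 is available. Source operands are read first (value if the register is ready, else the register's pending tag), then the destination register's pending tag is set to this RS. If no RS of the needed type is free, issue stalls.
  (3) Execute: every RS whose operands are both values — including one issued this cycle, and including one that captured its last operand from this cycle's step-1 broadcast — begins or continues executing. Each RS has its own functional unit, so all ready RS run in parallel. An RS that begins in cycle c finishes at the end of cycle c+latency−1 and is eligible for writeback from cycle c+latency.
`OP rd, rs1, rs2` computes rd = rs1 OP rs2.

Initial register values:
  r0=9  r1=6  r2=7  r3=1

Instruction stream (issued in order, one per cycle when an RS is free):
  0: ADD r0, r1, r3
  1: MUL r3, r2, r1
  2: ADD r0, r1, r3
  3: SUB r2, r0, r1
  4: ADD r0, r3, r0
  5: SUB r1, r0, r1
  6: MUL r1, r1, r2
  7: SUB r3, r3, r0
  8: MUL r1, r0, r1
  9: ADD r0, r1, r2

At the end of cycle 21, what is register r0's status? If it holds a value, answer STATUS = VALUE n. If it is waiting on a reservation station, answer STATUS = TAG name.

cycle 1: issue ADD r0<-Add1 // r0:Add1,r1:6,r2:7,r3:1
cycle 2: issue MUL r3<-Mul1 // r0:Add1,r1:6,r2:7,r3:Mul1
cycle 3: CDB Add1=7; issue ADD r0<-Add1 // r0:Add1,r1:6,r2:7,r3:Mul1
cycle 4: issue SUB r2<-Add2 // r0:Add1,r1:6,r2:Add2,r3:Mul1
cycle 5: issue ADD r0<-Add3 // r0:Add3,r1:6,r2:Add2,r3:Mul1
cycle 6: CDB Mul1=42; stall // r0:Add3,r1:6,r2:Add2,r3:42
cycle 7: stall // r0:Add3,r1:6,r2:Add2,r3:42
cycle 8: CDB Add1=48; issue SUB r1<-Add1 // r0:Add3,r1:Add1,r2:Add2,r3:42
cycle 9: issue MUL r1<-Mul1 // r0:Add3,r1:Mul1,r2:Add2,r3:42
cycle 10: CDB Add2=42; issue SUB r3<-Add2 // r0:Add3,r1:Mul1,r2:42,r3:Add2
cycle 11: CDB Add3=90; issue MUL r1<-Mul2 // r0:90,r1:Mul2,r2:42,r3:Add2
cycle 12: issue ADD r0<-Add3 // r0:Add3,r1:Mul2,r2:42,r3:Add2
cycle 13: CDB Add1=84 // r0:Add3,r1:Mul2,r2:42,r3:Add2
cycle 14: CDB Add2=-48 // r0:Add3,r1:Mul2,r2:42,r3:-48
cycle 15: - // r0:Add3,r1:Mul2,r2:42,r3:-48
cycle 16: - // r0:Add3,r1:Mul2,r2:42,r3:-48
cycle 17: CDB Mul1=3528 // r0:Add3,r1:Mul2,r2:42,r3:-48
cycle 18: - // r0:Add3,r1:Mul2,r2:42,r3:-48
cycle 19: - // r0:Add3,r1:Mul2,r2:42,r3:-48
cycle 20: - // r0:Add3,r1:Mul2,r2:42,r3:-48
cycle 21: CDB Mul2=317520 // r0:Add3,r1:317520,r2:42,r3:-48

STATUS = TAG Add3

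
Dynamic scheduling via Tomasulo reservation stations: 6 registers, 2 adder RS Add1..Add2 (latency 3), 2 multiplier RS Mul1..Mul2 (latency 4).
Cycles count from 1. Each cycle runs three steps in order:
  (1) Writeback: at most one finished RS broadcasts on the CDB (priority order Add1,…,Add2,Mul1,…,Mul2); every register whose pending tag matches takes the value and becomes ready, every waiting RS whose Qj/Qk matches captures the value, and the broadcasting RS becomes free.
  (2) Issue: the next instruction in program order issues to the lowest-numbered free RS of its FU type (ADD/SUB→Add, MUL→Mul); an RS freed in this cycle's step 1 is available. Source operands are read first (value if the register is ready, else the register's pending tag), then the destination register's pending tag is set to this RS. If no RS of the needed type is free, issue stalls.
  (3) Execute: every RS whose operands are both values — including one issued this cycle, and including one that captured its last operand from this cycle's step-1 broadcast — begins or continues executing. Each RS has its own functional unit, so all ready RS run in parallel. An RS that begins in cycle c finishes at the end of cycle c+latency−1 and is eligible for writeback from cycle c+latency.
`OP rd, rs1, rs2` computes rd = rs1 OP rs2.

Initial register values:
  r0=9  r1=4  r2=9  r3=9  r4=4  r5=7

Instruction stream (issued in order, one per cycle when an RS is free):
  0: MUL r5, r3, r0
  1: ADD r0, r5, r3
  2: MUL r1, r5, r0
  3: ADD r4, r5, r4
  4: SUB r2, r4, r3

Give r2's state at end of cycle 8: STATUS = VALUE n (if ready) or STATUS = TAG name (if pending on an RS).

  c1: issue MUL r5<-Mul1  regs: r0:9,r1:4,r2:9,r3:9,r4:4,r5:Mul1
  c2: issue ADD r0<-Add1  regs: r0:Add1,r1:4,r2:9,r3:9,r4:4,r5:Mul1
  c3: issue MUL r1<-Mul2  regs: r0:Add1,r1:Mul2,r2:9,r3:9,r4:4,r5:Mul1
  c4: issue ADD r4<-Add2  regs: r0:Add1,r1:Mul2,r2:9,r3:9,r4:Add2,r5:Mul1
  c5: CDB Mul1=81; stall  regs: r0:Add1,r1:Mul2,r2:9,r3:9,r4:Add2,r5:81
  c6: stall  regs: r0:Add1,r1:Mul2,r2:9,r3:9,r4:Add2,r5:81
  c7: stall  regs: r0:Add1,r1:Mul2,r2:9,r3:9,r4:Add2,r5:81
  c8: CDB Add1=90; issue SUB r2<-Add1  regs: r0:90,r1:Mul2,r2:Add1,r3:9,r4:Add2,r5:81

STATUS = TAG Add1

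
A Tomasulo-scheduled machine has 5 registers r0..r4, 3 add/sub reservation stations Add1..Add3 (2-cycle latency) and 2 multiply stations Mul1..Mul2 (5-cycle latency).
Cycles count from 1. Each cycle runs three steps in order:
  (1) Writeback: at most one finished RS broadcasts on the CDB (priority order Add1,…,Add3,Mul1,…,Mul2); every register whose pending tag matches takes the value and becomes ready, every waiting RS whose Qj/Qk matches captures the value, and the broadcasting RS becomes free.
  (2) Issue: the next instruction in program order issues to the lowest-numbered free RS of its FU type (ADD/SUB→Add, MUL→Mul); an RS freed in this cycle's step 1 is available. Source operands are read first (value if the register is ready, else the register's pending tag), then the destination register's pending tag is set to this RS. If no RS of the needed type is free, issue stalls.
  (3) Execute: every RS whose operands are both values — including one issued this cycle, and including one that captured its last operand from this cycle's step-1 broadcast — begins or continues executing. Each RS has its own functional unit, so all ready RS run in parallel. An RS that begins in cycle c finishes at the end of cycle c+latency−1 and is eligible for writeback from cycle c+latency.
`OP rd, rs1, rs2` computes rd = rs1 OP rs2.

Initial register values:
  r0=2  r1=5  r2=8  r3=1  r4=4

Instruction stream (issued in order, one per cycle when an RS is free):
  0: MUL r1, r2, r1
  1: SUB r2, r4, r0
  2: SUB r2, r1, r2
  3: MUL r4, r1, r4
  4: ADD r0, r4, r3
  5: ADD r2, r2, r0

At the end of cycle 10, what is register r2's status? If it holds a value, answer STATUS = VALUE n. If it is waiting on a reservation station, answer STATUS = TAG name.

STATUS = TAG Add3

cycle 1: issue MUL r1<-Mul1 // r0:2,r1:Mul1,r2:8,r3:1,r4:4
cycle 2: issue SUB r2<-Add1 // r0:2,r1:Mul1,r2:Add1,r3:1,r4:4
cycle 3: issue SUB r2<-Add2 // r0:2,r1:Mul1,r2:Add2,r3:1,r4:4
cycle 4: CDB Add1=2; issue MUL r4<-Mul2 // r0:2,r1:Mul1,r2:Add2,r3:1,r4:Mul2
cycle 5: issue ADD r0<-Add1 // r0:Add1,r1:Mul1,r2:Add2,r3:1,r4:Mul2
cycle 6: CDB Mul1=40; issue ADD r2<-Add3 // r0:Add1,r1:40,r2:Add3,r3:1,r4:Mul2
cycle 7: - // r0:Add1,r1:40,r2:Add3,r3:1,r4:Mul2
cycle 8: CDB Add2=38 // r0:Add1,r1:40,r2:Add3,r3:1,r4:Mul2
cycle 9: - // r0:Add1,r1:40,r2:Add3,r3:1,r4:Mul2
cycle 10: - // r0:Add1,r1:40,r2:Add3,r3:1,r4:Mul2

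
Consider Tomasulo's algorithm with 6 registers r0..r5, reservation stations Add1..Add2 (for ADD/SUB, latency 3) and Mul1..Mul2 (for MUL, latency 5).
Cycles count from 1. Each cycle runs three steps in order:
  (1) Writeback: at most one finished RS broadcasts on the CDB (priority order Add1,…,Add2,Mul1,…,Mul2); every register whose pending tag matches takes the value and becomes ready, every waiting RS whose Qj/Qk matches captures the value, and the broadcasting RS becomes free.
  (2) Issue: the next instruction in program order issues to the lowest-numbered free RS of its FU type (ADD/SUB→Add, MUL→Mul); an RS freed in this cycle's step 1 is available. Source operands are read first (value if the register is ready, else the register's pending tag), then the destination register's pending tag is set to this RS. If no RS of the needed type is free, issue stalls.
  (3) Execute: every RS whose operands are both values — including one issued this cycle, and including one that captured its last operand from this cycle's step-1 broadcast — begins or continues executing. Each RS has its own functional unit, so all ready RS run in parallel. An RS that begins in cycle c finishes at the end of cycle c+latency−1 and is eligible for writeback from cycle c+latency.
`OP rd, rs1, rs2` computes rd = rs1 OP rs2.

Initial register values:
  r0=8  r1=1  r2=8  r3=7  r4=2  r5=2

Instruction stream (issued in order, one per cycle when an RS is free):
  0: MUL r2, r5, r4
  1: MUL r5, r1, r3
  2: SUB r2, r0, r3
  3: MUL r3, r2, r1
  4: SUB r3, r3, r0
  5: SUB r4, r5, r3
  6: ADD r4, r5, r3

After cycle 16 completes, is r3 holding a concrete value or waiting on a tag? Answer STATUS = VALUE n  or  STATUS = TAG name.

STATUS = VALUE -7

cycle 1: issue MUL r2<-Mul1 // r0:8,r1:1,r2:Mul1,r3:7,r4:2,r5:2
cycle 2: issue MUL r5<-Mul2 // r0:8,r1:1,r2:Mul1,r3:7,r4:2,r5:Mul2
cycle 3: issue SUB r2<-Add1 // r0:8,r1:1,r2:Add1,r3:7,r4:2,r5:Mul2
cycle 4: stall // r0:8,r1:1,r2:Add1,r3:7,r4:2,r5:Mul2
cycle 5: stall // r0:8,r1:1,r2:Add1,r3:7,r4:2,r5:Mul2
cycle 6: CDB Add1=1; stall // r0:8,r1:1,r2:1,r3:7,r4:2,r5:Mul2
cycle 7: CDB Mul1=4; issue MUL r3<-Mul1 // r0:8,r1:1,r2:1,r3:Mul1,r4:2,r5:Mul2
cycle 8: CDB Mul2=7; issue SUB r3<-Add1 // r0:8,r1:1,r2:1,r3:Add1,r4:2,r5:7
cycle 9: issue SUB r4<-Add2 // r0:8,r1:1,r2:1,r3:Add1,r4:Add2,r5:7
cycle 10: stall // r0:8,r1:1,r2:1,r3:Add1,r4:Add2,r5:7
cycle 11: stall // r0:8,r1:1,r2:1,r3:Add1,r4:Add2,r5:7
cycle 12: CDB Mul1=1; stall // r0:8,r1:1,r2:1,r3:Add1,r4:Add2,r5:7
cycle 13: stall // r0:8,r1:1,r2:1,r3:Add1,r4:Add2,r5:7
cycle 14: stall // r0:8,r1:1,r2:1,r3:Add1,r4:Add2,r5:7
cycle 15: CDB Add1=-7; issue ADD r4<-Add1 // r0:8,r1:1,r2:1,r3:-7,r4:Add1,r5:7
cycle 16: - // r0:8,r1:1,r2:1,r3:-7,r4:Add1,r5:7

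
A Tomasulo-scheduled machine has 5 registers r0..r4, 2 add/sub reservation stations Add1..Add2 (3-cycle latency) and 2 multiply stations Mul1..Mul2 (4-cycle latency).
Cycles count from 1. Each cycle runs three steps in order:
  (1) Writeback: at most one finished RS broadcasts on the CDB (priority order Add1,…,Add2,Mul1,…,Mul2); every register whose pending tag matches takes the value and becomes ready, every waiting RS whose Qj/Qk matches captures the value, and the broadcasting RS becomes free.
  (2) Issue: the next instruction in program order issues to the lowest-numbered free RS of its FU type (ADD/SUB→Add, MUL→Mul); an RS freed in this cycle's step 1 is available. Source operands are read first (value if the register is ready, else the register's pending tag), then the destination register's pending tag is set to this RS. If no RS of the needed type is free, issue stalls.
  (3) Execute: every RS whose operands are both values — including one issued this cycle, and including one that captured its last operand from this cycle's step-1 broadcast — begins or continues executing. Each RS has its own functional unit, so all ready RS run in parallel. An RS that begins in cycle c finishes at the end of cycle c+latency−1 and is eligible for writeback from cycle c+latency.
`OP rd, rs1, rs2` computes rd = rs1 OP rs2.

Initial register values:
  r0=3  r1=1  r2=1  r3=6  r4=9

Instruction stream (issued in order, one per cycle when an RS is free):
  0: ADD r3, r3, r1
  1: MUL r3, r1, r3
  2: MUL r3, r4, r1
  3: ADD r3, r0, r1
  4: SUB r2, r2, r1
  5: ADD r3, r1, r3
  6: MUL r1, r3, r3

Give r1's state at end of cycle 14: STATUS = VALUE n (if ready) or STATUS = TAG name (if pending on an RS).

STATUS = VALUE 25

  c1: issue ADD r3<-Add1  regs: r0:3,r1:1,r2:1,r3:Add1,r4:9
  c2: issue MUL r3<-Mul1  regs: r0:3,r1:1,r2:1,r3:Mul1,r4:9
  c3: issue MUL r3<-Mul2  regs: r0:3,r1:1,r2:1,r3:Mul2,r4:9
  c4: CDB Add1=7; issue ADD r3<-Add1  regs: r0:3,r1:1,r2:1,r3:Add1,r4:9
  c5: issue SUB r2<-Add2  regs: r0:3,r1:1,r2:Add2,r3:Add1,r4:9
  c6: stall  regs: r0:3,r1:1,r2:Add2,r3:Add1,r4:9
  c7: CDB Add1=4; issue ADD r3<-Add1  regs: r0:3,r1:1,r2:Add2,r3:Add1,r4:9
  c8: CDB Add2=0; stall  regs: r0:3,r1:1,r2:0,r3:Add1,r4:9
  c9: CDB Mul1=7; issue MUL r1<-Mul1  regs: r0:3,r1:Mul1,r2:0,r3:Add1,r4:9
  c10: CDB Add1=5  regs: r0:3,r1:Mul1,r2:0,r3:5,r4:9
  c11: CDB Mul2=9  regs: r0:3,r1:Mul1,r2:0,r3:5,r4:9
  c12: -  regs: r0:3,r1:Mul1,r2:0,r3:5,r4:9
  c13: -  regs: r0:3,r1:Mul1,r2:0,r3:5,r4:9
  c14: CDB Mul1=25  regs: r0:3,r1:25,r2:0,r3:5,r4:9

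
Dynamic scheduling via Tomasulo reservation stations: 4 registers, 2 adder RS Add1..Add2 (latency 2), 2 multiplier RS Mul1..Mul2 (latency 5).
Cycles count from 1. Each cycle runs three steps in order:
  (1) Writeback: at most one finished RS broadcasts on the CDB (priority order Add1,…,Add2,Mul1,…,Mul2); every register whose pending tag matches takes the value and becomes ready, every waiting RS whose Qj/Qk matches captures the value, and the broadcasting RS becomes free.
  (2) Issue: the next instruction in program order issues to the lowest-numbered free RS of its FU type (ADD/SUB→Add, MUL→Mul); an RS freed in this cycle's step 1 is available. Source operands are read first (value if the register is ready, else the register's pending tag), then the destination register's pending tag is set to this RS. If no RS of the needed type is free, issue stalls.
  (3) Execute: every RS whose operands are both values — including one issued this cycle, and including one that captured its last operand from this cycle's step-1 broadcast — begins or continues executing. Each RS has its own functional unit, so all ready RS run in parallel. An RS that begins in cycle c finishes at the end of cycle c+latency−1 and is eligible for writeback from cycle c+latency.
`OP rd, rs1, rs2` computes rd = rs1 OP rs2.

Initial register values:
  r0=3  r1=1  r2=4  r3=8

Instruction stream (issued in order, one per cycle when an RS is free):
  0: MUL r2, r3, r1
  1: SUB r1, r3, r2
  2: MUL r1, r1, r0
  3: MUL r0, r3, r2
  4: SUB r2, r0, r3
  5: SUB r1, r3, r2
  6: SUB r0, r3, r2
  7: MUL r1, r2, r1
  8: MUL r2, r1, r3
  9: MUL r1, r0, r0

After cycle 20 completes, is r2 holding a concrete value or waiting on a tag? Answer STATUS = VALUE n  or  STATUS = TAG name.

cycle 1: issue MUL r2<-Mul1 // r0:3,r1:1,r2:Mul1,r3:8
cycle 2: issue SUB r1<-Add1 // r0:3,r1:Add1,r2:Mul1,r3:8
cycle 3: issue MUL r1<-Mul2 // r0:3,r1:Mul2,r2:Mul1,r3:8
cycle 4: stall // r0:3,r1:Mul2,r2:Mul1,r3:8
cycle 5: stall // r0:3,r1:Mul2,r2:Mul1,r3:8
cycle 6: CDB Mul1=8; issue MUL r0<-Mul1 // r0:Mul1,r1:Mul2,r2:8,r3:8
cycle 7: issue SUB r2<-Add2 // r0:Mul1,r1:Mul2,r2:Add2,r3:8
cycle 8: CDB Add1=0; issue SUB r1<-Add1 // r0:Mul1,r1:Add1,r2:Add2,r3:8
cycle 9: stall // r0:Mul1,r1:Add1,r2:Add2,r3:8
cycle 10: stall // r0:Mul1,r1:Add1,r2:Add2,r3:8
cycle 11: CDB Mul1=64; stall // r0:64,r1:Add1,r2:Add2,r3:8
cycle 12: stall // r0:64,r1:Add1,r2:Add2,r3:8
cycle 13: CDB Add2=56; issue SUB r0<-Add2 // r0:Add2,r1:Add1,r2:56,r3:8
cycle 14: CDB Mul2=0; issue MUL r1<-Mul1 // r0:Add2,r1:Mul1,r2:56,r3:8
cycle 15: CDB Add1=-48; issue MUL r2<-Mul2 // r0:Add2,r1:Mul1,r2:Mul2,r3:8
cycle 16: CDB Add2=-48; stall // r0:-48,r1:Mul1,r2:Mul2,r3:8
cycle 17: stall // r0:-48,r1:Mul1,r2:Mul2,r3:8
cycle 18: stall // r0:-48,r1:Mul1,r2:Mul2,r3:8
cycle 19: stall // r0:-48,r1:Mul1,r2:Mul2,r3:8
cycle 20: CDB Mul1=-2688; issue MUL r1<-Mul1 // r0:-48,r1:Mul1,r2:Mul2,r3:8

STATUS = TAG Mul2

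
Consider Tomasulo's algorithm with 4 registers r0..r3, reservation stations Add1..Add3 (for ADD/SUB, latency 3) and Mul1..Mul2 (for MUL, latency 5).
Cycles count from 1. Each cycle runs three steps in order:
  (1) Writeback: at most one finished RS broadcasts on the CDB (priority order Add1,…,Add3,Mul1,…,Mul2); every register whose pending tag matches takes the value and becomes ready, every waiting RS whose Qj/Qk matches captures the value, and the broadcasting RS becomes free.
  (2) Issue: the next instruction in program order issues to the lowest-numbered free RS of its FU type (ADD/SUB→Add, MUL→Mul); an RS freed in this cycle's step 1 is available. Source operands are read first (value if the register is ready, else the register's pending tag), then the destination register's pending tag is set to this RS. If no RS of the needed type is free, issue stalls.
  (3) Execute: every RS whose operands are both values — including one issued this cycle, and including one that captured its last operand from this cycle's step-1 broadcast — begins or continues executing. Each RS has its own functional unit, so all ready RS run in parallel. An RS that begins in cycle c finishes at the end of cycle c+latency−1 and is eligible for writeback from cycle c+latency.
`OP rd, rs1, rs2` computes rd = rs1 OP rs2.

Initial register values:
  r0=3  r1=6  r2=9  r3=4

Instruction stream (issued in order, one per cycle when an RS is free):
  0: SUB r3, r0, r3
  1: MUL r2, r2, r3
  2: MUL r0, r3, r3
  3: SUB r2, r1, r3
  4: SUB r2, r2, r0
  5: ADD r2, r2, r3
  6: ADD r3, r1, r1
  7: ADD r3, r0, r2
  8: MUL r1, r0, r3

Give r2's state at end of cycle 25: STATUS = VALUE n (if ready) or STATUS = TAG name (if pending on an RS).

cycle 1: issue SUB r3<-Add1 // r0:3,r1:6,r2:9,r3:Add1
cycle 2: issue MUL r2<-Mul1 // r0:3,r1:6,r2:Mul1,r3:Add1
cycle 3: issue MUL r0<-Mul2 // r0:Mul2,r1:6,r2:Mul1,r3:Add1
cycle 4: CDB Add1=-1; issue SUB r2<-Add1 // r0:Mul2,r1:6,r2:Add1,r3:-1
cycle 5: issue SUB r2<-Add2 // r0:Mul2,r1:6,r2:Add2,r3:-1
cycle 6: issue ADD r2<-Add3 // r0:Mul2,r1:6,r2:Add3,r3:-1
cycle 7: CDB Add1=7; issue ADD r3<-Add1 // r0:Mul2,r1:6,r2:Add3,r3:Add1
cycle 8: stall // r0:Mul2,r1:6,r2:Add3,r3:Add1
cycle 9: CDB Mul1=-9; stall // r0:Mul2,r1:6,r2:Add3,r3:Add1
cycle 10: CDB Add1=12; issue ADD r3<-Add1 // r0:Mul2,r1:6,r2:Add3,r3:Add1
cycle 11: CDB Mul2=1; issue MUL r1<-Mul1 // r0:1,r1:Mul1,r2:Add3,r3:Add1
cycle 12: - // r0:1,r1:Mul1,r2:Add3,r3:Add1
cycle 13: - // r0:1,r1:Mul1,r2:Add3,r3:Add1
cycle 14: CDB Add2=6 // r0:1,r1:Mul1,r2:Add3,r3:Add1
cycle 15: - // r0:1,r1:Mul1,r2:Add3,r3:Add1
cycle 16: - // r0:1,r1:Mul1,r2:Add3,r3:Add1
cycle 17: CDB Add3=5 // r0:1,r1:Mul1,r2:5,r3:Add1
cycle 18: - // r0:1,r1:Mul1,r2:5,r3:Add1
cycle 19: - // r0:1,r1:Mul1,r2:5,r3:Add1
cycle 20: CDB Add1=6 // r0:1,r1:Mul1,r2:5,r3:6
cycle 21: - // r0:1,r1:Mul1,r2:5,r3:6
cycle 22: - // r0:1,r1:Mul1,r2:5,r3:6
cycle 23: - // r0:1,r1:Mul1,r2:5,r3:6
cycle 24: - // r0:1,r1:Mul1,r2:5,r3:6
cycle 25: CDB Mul1=6 // r0:1,r1:6,r2:5,r3:6

STATUS = VALUE 5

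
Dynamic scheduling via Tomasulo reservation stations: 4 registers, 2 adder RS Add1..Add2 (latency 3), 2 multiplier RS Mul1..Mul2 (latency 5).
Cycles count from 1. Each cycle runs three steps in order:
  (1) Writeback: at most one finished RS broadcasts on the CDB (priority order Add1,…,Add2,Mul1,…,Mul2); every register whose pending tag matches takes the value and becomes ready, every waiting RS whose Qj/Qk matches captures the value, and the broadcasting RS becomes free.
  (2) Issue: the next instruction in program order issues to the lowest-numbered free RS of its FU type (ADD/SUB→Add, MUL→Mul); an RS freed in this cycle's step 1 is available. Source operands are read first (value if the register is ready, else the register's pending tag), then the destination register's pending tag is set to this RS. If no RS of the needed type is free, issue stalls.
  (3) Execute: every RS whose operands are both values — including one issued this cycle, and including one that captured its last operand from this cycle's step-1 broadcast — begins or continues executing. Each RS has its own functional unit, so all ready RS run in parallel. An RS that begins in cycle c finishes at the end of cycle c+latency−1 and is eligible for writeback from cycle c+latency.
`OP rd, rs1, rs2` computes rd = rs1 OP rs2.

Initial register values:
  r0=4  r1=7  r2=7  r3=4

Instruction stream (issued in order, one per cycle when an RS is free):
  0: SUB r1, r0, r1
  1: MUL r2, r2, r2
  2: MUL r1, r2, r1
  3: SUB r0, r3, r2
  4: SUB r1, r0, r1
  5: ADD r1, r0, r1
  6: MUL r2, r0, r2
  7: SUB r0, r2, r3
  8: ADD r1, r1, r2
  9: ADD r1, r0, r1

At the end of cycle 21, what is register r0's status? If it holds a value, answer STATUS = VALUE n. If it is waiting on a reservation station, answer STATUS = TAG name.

STATUS = VALUE -2209

c1: issue SUB r1<-Add1 | r0:4,r1:Add1,r2:7,r3:4
c2: issue MUL r2<-Mul1 | r0:4,r1:Add1,r2:Mul1,r3:4
c3: issue MUL r1<-Mul2 | r0:4,r1:Mul2,r2:Mul1,r3:4
c4: CDB Add1=-3; issue SUB r0<-Add1 | r0:Add1,r1:Mul2,r2:Mul1,r3:4
c5: issue SUB r1<-Add2 | r0:Add1,r1:Add2,r2:Mul1,r3:4
c6: stall | r0:Add1,r1:Add2,r2:Mul1,r3:4
c7: CDB Mul1=49; stall | r0:Add1,r1:Add2,r2:49,r3:4
c8: stall | r0:Add1,r1:Add2,r2:49,r3:4
c9: stall | r0:Add1,r1:Add2,r2:49,r3:4
c10: CDB Add1=-45; issue ADD r1<-Add1 | r0:-45,r1:Add1,r2:49,r3:4
c11: issue MUL r2<-Mul1 | r0:-45,r1:Add1,r2:Mul1,r3:4
c12: CDB Mul2=-147; stall | r0:-45,r1:Add1,r2:Mul1,r3:4
c13: stall | r0:-45,r1:Add1,r2:Mul1,r3:4
c14: stall | r0:-45,r1:Add1,r2:Mul1,r3:4
c15: CDB Add2=102; issue SUB r0<-Add2 | r0:Add2,r1:Add1,r2:Mul1,r3:4
c16: CDB Mul1=-2205; stall | r0:Add2,r1:Add1,r2:-2205,r3:4
c17: stall | r0:Add2,r1:Add1,r2:-2205,r3:4
c18: CDB Add1=57; issue ADD r1<-Add1 | r0:Add2,r1:Add1,r2:-2205,r3:4
c19: CDB Add2=-2209; issue ADD r1<-Add2 | r0:-2209,r1:Add2,r2:-2205,r3:4
c20: - | r0:-2209,r1:Add2,r2:-2205,r3:4
c21: CDB Add1=-2148 | r0:-2209,r1:Add2,r2:-2205,r3:4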